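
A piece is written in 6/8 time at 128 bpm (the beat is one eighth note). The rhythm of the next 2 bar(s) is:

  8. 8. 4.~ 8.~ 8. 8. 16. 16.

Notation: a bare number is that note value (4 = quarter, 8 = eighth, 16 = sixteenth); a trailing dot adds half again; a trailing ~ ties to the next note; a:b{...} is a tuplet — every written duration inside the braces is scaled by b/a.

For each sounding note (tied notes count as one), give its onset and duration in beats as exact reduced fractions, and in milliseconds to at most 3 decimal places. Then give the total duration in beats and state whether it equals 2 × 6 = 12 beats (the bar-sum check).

1) 0.0ms=0b +703.125ms=3/2b
2) 703.125ms=3/2b +703.125ms=3/2b
3) 1406.25ms=3b +2812.5ms=6b
4) 4218.75ms=9b +703.125ms=3/2b
5) 4921.875ms=21/2b +351.562ms=3/4b
6) 5273.438ms=45/4b +351.562ms=3/4b
Σ=12b of 12 (128bpm 6/8) — PASS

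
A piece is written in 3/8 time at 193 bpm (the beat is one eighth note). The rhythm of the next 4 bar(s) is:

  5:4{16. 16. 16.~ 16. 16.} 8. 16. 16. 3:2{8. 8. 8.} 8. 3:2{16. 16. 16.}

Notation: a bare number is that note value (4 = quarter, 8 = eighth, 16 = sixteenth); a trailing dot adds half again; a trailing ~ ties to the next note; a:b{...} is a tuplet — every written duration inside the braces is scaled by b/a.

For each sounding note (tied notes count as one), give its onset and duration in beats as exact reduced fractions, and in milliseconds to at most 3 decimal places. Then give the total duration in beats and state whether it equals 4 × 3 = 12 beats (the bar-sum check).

1) 0.0ms=0b +186.528ms=3/5b
2) 186.528ms=3/5b +186.528ms=3/5b
3) 373.057ms=6/5b +373.057ms=6/5b
4) 746.114ms=12/5b +186.528ms=3/5b
5) 932.642ms=3b +466.321ms=3/2b
6) 1398.964ms=9/2b +233.161ms=3/4b
7) 1632.124ms=21/4b +233.161ms=3/4b
8) 1865.285ms=6b +310.881ms=1b
9) 2176.166ms=7b +310.881ms=1b
10) 2487.047ms=8b +310.881ms=1b
11) 2797.927ms=9b +466.321ms=3/2b
12) 3264.249ms=21/2b +155.44ms=1/2b
13) 3419.689ms=11b +155.44ms=1/2b
14) 3575.13ms=23/2b +155.44ms=1/2b
Σ=12b of 12 (193bpm 3/8) — PASS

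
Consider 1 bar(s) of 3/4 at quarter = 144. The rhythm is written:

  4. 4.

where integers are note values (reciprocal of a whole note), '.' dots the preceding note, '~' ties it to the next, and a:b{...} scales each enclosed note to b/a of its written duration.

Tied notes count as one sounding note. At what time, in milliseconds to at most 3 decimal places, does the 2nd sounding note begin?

1. 0.0ms @ 0 + 625.0ms (3/2)
2. 625.0ms @ 3/2 + 625.0ms (3/2)

note 2 onset = 3/2b = 625.0ms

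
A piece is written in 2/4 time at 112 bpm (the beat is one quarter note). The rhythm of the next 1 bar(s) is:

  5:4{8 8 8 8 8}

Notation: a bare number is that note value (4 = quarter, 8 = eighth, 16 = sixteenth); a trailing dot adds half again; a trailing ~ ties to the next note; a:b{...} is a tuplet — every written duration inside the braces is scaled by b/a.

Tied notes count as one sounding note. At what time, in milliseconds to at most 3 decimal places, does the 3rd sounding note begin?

note 3 onset = 4/5b = 428.571ms

1. 0.0ms @ 0 + 214.286ms (2/5)
2. 214.286ms @ 2/5 + 214.286ms (2/5)
3. 428.571ms @ 4/5 + 214.286ms (2/5)
4. 642.857ms @ 6/5 + 214.286ms (2/5)
5. 857.143ms @ 8/5 + 214.286ms (2/5)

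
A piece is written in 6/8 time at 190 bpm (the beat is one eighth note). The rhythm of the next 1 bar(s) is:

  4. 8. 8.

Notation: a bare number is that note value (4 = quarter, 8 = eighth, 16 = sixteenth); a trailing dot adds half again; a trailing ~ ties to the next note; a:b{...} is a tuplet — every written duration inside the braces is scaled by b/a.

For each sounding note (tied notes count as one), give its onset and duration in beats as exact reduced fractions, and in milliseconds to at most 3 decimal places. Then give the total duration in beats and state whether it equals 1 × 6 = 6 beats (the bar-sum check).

1) 0.0ms=0b +947.368ms=3b
2) 947.368ms=3b +473.684ms=3/2b
3) 1421.053ms=9/2b +473.684ms=3/2b
Σ=6b of 6 (190bpm 6/8) — PASS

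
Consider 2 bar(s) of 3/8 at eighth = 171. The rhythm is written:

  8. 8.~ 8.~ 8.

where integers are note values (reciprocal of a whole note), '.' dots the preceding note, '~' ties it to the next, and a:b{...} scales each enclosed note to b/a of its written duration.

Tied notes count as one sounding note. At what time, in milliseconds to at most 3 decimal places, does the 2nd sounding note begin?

note 2 onset = 3/2b = 526.316ms

1. 0.0ms @ 0 + 526.316ms (3/2)
2. 526.316ms @ 3/2 + 1578.947ms (9/2)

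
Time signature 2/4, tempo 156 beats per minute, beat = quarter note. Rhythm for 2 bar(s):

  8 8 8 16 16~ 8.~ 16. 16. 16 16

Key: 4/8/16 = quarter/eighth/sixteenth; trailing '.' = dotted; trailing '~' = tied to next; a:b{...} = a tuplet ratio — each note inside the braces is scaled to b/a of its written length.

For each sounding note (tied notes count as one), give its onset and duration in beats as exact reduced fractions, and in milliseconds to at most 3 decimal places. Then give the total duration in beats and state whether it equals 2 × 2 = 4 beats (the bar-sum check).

1) 0.0ms=0b +192.308ms=1/2b
2) 192.308ms=1/2b +192.308ms=1/2b
3) 384.615ms=1b +192.308ms=1/2b
4) 576.923ms=3/2b +96.154ms=1/4b
5) 673.077ms=7/4b +528.846ms=11/8b
6) 1201.923ms=25/8b +144.231ms=3/8b
7) 1346.154ms=7/2b +96.154ms=1/4b
8) 1442.308ms=15/4b +96.154ms=1/4b
Σ=4b of 4 (156bpm 2/4) — PASS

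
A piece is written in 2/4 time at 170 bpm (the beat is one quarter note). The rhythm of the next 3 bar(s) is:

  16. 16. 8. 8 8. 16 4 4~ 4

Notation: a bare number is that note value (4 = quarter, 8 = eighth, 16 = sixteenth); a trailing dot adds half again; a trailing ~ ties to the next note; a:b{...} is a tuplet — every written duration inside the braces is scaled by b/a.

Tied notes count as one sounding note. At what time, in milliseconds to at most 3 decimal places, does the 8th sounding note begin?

1. 0.0ms @ 0 + 132.353ms (3/8)
2. 132.353ms @ 3/8 + 132.353ms (3/8)
3. 264.706ms @ 3/4 + 264.706ms (3/4)
4. 529.412ms @ 3/2 + 176.471ms (1/2)
5. 705.882ms @ 2 + 264.706ms (3/4)
6. 970.588ms @ 11/4 + 88.235ms (1/4)
7. 1058.824ms @ 3 + 352.941ms (1)
8. 1411.765ms @ 4 + 705.882ms (2)

note 8 onset = 4b = 1411.765ms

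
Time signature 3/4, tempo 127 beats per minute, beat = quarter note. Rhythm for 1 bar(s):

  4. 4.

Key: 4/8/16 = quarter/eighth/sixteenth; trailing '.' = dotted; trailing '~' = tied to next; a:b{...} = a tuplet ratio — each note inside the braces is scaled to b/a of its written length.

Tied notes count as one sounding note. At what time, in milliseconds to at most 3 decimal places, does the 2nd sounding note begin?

1. 0.0ms @ 0 + 708.661ms (3/2)
2. 708.661ms @ 3/2 + 708.661ms (3/2)

note 2 onset = 3/2b = 708.661ms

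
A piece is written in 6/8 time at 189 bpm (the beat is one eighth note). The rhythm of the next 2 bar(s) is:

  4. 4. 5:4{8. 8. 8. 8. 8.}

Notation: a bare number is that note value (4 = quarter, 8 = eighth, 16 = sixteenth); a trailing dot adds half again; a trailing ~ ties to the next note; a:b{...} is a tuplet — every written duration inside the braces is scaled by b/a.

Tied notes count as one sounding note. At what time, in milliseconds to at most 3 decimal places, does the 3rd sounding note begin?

note 3 onset = 6b = 1904.762ms

1. 0.0ms @ 0 + 952.381ms (3)
2. 952.381ms @ 3 + 952.381ms (3)
3. 1904.762ms @ 6 + 380.952ms (6/5)
4. 2285.714ms @ 36/5 + 380.952ms (6/5)
5. 2666.667ms @ 42/5 + 380.952ms (6/5)
6. 3047.619ms @ 48/5 + 380.952ms (6/5)
7. 3428.571ms @ 54/5 + 380.952ms (6/5)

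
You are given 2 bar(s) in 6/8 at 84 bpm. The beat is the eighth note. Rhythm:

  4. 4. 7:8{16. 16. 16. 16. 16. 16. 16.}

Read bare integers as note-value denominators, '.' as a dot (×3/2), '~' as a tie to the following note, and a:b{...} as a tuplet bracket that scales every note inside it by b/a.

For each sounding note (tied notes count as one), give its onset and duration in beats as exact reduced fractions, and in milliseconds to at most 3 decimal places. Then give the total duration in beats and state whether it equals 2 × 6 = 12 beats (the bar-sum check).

1) 0.0ms=0b +2142.857ms=3b
2) 2142.857ms=3b +2142.857ms=3b
3) 4285.714ms=6b +612.245ms=6/7b
4) 4897.959ms=48/7b +612.245ms=6/7b
5) 5510.204ms=54/7b +612.245ms=6/7b
6) 6122.449ms=60/7b +612.245ms=6/7b
7) 6734.694ms=66/7b +612.245ms=6/7b
8) 7346.939ms=72/7b +612.245ms=6/7b
9) 7959.184ms=78/7b +612.245ms=6/7b
Σ=12b of 12 (84bpm 6/8) — PASS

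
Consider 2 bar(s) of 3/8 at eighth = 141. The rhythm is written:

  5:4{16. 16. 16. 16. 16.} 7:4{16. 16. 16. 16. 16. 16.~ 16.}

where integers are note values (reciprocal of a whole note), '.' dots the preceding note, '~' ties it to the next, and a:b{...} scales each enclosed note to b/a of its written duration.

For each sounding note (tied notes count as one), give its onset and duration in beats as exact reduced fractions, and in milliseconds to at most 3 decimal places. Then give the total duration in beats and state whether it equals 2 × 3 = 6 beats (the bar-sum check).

1) 0.0ms=0b +255.319ms=3/5b
2) 255.319ms=3/5b +255.319ms=3/5b
3) 510.638ms=6/5b +255.319ms=3/5b
4) 765.957ms=9/5b +255.319ms=3/5b
5) 1021.277ms=12/5b +255.319ms=3/5b
6) 1276.596ms=3b +182.371ms=3/7b
7) 1458.967ms=24/7b +182.371ms=3/7b
8) 1641.337ms=27/7b +182.371ms=3/7b
9) 1823.708ms=30/7b +182.371ms=3/7b
10) 2006.079ms=33/7b +182.371ms=3/7b
11) 2188.45ms=36/7b +364.742ms=6/7b
Σ=6b of 6 (141bpm 3/8) — PASS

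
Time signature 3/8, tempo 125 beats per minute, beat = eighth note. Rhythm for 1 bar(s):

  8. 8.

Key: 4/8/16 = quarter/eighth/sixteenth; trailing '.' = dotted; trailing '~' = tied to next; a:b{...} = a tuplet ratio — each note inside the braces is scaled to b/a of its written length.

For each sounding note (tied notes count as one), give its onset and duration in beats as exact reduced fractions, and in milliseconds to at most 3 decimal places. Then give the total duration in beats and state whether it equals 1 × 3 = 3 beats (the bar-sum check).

1) 0.0ms=0b +720.0ms=3/2b
2) 720.0ms=3/2b +720.0ms=3/2b
Σ=3b of 3 (125bpm 3/8) — PASS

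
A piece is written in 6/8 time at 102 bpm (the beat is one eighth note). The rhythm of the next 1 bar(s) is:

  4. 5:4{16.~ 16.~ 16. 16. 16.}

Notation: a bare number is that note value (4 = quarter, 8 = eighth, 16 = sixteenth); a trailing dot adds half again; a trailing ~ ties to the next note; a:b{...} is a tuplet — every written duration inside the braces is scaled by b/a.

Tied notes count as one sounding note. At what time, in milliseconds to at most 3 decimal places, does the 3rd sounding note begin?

note 3 onset = 24/5b = 2823.529ms

1. 0.0ms @ 0 + 1764.706ms (3)
2. 1764.706ms @ 3 + 1058.824ms (9/5)
3. 2823.529ms @ 24/5 + 352.941ms (3/5)
4. 3176.471ms @ 27/5 + 352.941ms (3/5)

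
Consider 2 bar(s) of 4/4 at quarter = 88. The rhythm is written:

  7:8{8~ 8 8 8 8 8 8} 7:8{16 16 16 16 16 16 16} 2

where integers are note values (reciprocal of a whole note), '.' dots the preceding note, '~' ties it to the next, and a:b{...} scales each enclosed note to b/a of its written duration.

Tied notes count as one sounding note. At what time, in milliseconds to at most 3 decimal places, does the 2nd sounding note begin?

note 2 onset = 8/7b = 779.221ms

1. 0.0ms @ 0 + 779.221ms (8/7)
2. 779.221ms @ 8/7 + 389.61ms (4/7)
3. 1168.831ms @ 12/7 + 389.61ms (4/7)
4. 1558.442ms @ 16/7 + 389.61ms (4/7)
5. 1948.052ms @ 20/7 + 389.61ms (4/7)
6. 2337.662ms @ 24/7 + 389.61ms (4/7)
7. 2727.273ms @ 4 + 194.805ms (2/7)
8. 2922.078ms @ 30/7 + 194.805ms (2/7)
9. 3116.883ms @ 32/7 + 194.805ms (2/7)
10. 3311.688ms @ 34/7 + 194.805ms (2/7)
11. 3506.494ms @ 36/7 + 194.805ms (2/7)
12. 3701.299ms @ 38/7 + 194.805ms (2/7)
13. 3896.104ms @ 40/7 + 194.805ms (2/7)
14. 4090.909ms @ 6 + 1363.636ms (2)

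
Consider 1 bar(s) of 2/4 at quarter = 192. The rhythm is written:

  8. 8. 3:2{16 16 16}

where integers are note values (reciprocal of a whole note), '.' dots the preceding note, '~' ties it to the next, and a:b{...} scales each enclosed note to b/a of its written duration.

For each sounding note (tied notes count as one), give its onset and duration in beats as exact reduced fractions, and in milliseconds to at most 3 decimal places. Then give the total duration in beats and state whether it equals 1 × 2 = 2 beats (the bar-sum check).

1) 0.0ms=0b +234.375ms=3/4b
2) 234.375ms=3/4b +234.375ms=3/4b
3) 468.75ms=3/2b +52.083ms=1/6b
4) 520.833ms=5/3b +52.083ms=1/6b
5) 572.917ms=11/6b +52.083ms=1/6b
Σ=2b of 2 (192bpm 2/4) — PASS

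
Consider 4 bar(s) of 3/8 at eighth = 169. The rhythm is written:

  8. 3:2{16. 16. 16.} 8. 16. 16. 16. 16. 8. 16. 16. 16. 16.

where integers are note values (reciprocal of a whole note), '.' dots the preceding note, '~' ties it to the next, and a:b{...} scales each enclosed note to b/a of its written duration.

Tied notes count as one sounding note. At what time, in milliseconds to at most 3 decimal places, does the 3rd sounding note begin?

1. 0.0ms @ 0 + 532.544ms (3/2)
2. 532.544ms @ 3/2 + 177.515ms (1/2)
3. 710.059ms @ 2 + 177.515ms (1/2)
4. 887.574ms @ 5/2 + 177.515ms (1/2)
5. 1065.089ms @ 3 + 532.544ms (3/2)
6. 1597.633ms @ 9/2 + 266.272ms (3/4)
7. 1863.905ms @ 21/4 + 266.272ms (3/4)
8. 2130.178ms @ 6 + 266.272ms (3/4)
9. 2396.45ms @ 27/4 + 266.272ms (3/4)
10. 2662.722ms @ 15/2 + 532.544ms (3/2)
11. 3195.266ms @ 9 + 266.272ms (3/4)
12. 3461.538ms @ 39/4 + 266.272ms (3/4)
13. 3727.811ms @ 21/2 + 266.272ms (3/4)
14. 3994.083ms @ 45/4 + 266.272ms (3/4)

note 3 onset = 2b = 710.059ms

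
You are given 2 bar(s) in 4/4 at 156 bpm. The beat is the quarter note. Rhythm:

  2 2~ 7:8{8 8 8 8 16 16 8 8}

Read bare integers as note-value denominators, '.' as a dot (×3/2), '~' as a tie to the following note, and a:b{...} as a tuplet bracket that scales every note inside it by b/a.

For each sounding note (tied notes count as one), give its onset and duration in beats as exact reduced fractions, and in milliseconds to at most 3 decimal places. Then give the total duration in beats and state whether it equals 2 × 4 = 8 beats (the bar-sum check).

1) 0.0ms=0b +769.231ms=2b
2) 769.231ms=2b +989.011ms=18/7b
3) 1758.242ms=32/7b +219.78ms=4/7b
4) 1978.022ms=36/7b +219.78ms=4/7b
5) 2197.802ms=40/7b +219.78ms=4/7b
6) 2417.582ms=44/7b +109.89ms=2/7b
7) 2527.473ms=46/7b +109.89ms=2/7b
8) 2637.363ms=48/7b +219.78ms=4/7b
9) 2857.143ms=52/7b +219.78ms=4/7b
Σ=8b of 8 (156bpm 4/4) — PASS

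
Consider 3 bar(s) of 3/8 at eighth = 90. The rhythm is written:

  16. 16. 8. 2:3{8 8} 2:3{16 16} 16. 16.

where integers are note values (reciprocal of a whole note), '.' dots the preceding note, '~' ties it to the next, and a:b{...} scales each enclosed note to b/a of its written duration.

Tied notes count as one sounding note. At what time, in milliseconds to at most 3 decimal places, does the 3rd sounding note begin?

note 3 onset = 3/2b = 1000.0ms

1. 0.0ms @ 0 + 500.0ms (3/4)
2. 500.0ms @ 3/4 + 500.0ms (3/4)
3. 1000.0ms @ 3/2 + 1000.0ms (3/2)
4. 2000.0ms @ 3 + 1000.0ms (3/2)
5. 3000.0ms @ 9/2 + 1000.0ms (3/2)
6. 4000.0ms @ 6 + 500.0ms (3/4)
7. 4500.0ms @ 27/4 + 500.0ms (3/4)
8. 5000.0ms @ 15/2 + 500.0ms (3/4)
9. 5500.0ms @ 33/4 + 500.0ms (3/4)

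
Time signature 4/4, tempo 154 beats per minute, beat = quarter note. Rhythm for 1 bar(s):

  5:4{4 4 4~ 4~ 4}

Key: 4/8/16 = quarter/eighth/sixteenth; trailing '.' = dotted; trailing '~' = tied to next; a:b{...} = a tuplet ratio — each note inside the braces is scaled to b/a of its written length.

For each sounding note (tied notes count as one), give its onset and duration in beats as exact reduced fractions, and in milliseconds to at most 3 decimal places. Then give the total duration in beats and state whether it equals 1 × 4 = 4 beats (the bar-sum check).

1) 0.0ms=0b +311.688ms=4/5b
2) 311.688ms=4/5b +311.688ms=4/5b
3) 623.377ms=8/5b +935.065ms=12/5b
Σ=4b of 4 (154bpm 4/4) — PASS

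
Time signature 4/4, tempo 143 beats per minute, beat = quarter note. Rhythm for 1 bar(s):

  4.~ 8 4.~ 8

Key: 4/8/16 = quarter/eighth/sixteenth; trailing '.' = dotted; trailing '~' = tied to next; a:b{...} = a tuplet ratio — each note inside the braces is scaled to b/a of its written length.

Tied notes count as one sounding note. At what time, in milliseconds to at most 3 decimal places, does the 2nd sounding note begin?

1. 0.0ms @ 0 + 839.161ms (2)
2. 839.161ms @ 2 + 839.161ms (2)

note 2 onset = 2b = 839.161ms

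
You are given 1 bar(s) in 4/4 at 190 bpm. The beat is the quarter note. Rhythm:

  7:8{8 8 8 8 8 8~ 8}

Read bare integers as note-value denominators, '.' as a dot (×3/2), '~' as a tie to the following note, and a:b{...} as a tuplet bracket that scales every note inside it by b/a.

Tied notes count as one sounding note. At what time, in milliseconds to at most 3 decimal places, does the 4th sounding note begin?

1. 0.0ms @ 0 + 180.451ms (4/7)
2. 180.451ms @ 4/7 + 180.451ms (4/7)
3. 360.902ms @ 8/7 + 180.451ms (4/7)
4. 541.353ms @ 12/7 + 180.451ms (4/7)
5. 721.805ms @ 16/7 + 180.451ms (4/7)
6. 902.256ms @ 20/7 + 360.902ms (8/7)

note 4 onset = 12/7b = 541.353ms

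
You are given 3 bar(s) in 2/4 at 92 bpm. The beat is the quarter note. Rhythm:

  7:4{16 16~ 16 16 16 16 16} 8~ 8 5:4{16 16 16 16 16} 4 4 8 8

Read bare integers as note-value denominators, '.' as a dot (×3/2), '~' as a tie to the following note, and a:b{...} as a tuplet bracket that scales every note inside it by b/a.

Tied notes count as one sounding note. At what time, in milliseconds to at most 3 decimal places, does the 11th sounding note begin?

1. 0.0ms @ 0 + 93.168ms (1/7)
2. 93.168ms @ 1/7 + 186.335ms (2/7)
3. 279.503ms @ 3/7 + 93.168ms (1/7)
4. 372.671ms @ 4/7 + 93.168ms (1/7)
5. 465.839ms @ 5/7 + 93.168ms (1/7)
6. 559.006ms @ 6/7 + 93.168ms (1/7)
7. 652.174ms @ 1 + 652.174ms (1)
8. 1304.348ms @ 2 + 130.435ms (1/5)
9. 1434.783ms @ 11/5 + 130.435ms (1/5)
10. 1565.217ms @ 12/5 + 130.435ms (1/5)
11. 1695.652ms @ 13/5 + 130.435ms (1/5)
12. 1826.087ms @ 14/5 + 130.435ms (1/5)
13. 1956.522ms @ 3 + 652.174ms (1)
14. 2608.696ms @ 4 + 652.174ms (1)
15. 3260.87ms @ 5 + 326.087ms (1/2)
16. 3586.957ms @ 11/2 + 326.087ms (1/2)

note 11 onset = 13/5b = 1695.652ms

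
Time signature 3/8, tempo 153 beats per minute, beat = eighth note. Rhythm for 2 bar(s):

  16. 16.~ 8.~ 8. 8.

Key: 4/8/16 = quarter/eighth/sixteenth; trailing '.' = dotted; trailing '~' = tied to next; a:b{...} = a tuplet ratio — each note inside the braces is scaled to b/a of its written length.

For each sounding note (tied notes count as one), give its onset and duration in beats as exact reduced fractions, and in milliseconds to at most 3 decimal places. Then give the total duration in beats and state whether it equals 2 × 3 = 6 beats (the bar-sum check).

1) 0.0ms=0b +294.118ms=3/4b
2) 294.118ms=3/4b +1470.588ms=15/4b
3) 1764.706ms=9/2b +588.235ms=3/2b
Σ=6b of 6 (153bpm 3/8) — PASS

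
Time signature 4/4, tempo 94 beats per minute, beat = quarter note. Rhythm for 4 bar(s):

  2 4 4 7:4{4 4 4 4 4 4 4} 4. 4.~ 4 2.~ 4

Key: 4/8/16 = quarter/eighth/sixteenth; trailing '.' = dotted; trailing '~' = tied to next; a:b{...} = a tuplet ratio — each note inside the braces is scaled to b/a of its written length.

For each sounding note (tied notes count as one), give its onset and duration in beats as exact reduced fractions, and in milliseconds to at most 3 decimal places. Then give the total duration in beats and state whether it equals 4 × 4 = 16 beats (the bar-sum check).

1) 0.0ms=0b +1276.596ms=2b
2) 1276.596ms=2b +638.298ms=1b
3) 1914.894ms=3b +638.298ms=1b
4) 2553.191ms=4b +364.742ms=4/7b
5) 2917.933ms=32/7b +364.742ms=4/7b
6) 3282.675ms=36/7b +364.742ms=4/7b
7) 3647.416ms=40/7b +364.742ms=4/7b
8) 4012.158ms=44/7b +364.742ms=4/7b
9) 4376.9ms=48/7b +364.742ms=4/7b
10) 4741.641ms=52/7b +364.742ms=4/7b
11) 5106.383ms=8b +957.447ms=3/2b
12) 6063.83ms=19/2b +1595.745ms=5/2b
13) 7659.574ms=12b +2553.191ms=4b
Σ=16b of 16 (94bpm 4/4) — PASS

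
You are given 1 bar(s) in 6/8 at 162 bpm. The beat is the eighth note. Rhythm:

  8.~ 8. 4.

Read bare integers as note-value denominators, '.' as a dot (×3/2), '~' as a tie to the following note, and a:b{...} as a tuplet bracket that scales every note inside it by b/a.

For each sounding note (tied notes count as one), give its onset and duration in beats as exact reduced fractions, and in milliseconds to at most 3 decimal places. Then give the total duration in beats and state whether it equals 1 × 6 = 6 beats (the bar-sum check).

1) 0.0ms=0b +1111.111ms=3b
2) 1111.111ms=3b +1111.111ms=3b
Σ=6b of 6 (162bpm 6/8) — PASS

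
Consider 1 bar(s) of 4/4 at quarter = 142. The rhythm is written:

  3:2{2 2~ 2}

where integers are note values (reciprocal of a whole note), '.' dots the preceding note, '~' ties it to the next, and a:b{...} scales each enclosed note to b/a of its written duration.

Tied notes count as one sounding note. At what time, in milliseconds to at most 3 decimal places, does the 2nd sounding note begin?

note 2 onset = 4/3b = 563.38ms

1. 0.0ms @ 0 + 563.38ms (4/3)
2. 563.38ms @ 4/3 + 1126.761ms (8/3)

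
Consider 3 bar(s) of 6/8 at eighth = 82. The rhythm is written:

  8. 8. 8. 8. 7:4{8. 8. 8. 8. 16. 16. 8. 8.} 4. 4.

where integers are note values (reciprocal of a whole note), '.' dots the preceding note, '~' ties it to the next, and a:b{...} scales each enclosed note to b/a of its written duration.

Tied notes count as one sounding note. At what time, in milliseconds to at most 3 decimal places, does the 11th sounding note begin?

note 11 onset = 72/7b = 7526.132ms

1. 0.0ms @ 0 + 1097.561ms (3/2)
2. 1097.561ms @ 3/2 + 1097.561ms (3/2)
3. 2195.122ms @ 3 + 1097.561ms (3/2)
4. 3292.683ms @ 9/2 + 1097.561ms (3/2)
5. 4390.244ms @ 6 + 627.178ms (6/7)
6. 5017.422ms @ 48/7 + 627.178ms (6/7)
7. 5644.599ms @ 54/7 + 627.178ms (6/7)
8. 6271.777ms @ 60/7 + 627.178ms (6/7)
9. 6898.955ms @ 66/7 + 313.589ms (3/7)
10. 7212.544ms @ 69/7 + 313.589ms (3/7)
11. 7526.132ms @ 72/7 + 627.178ms (6/7)
12. 8153.31ms @ 78/7 + 627.178ms (6/7)
13. 8780.488ms @ 12 + 2195.122ms (3)
14. 10975.61ms @ 15 + 2195.122ms (3)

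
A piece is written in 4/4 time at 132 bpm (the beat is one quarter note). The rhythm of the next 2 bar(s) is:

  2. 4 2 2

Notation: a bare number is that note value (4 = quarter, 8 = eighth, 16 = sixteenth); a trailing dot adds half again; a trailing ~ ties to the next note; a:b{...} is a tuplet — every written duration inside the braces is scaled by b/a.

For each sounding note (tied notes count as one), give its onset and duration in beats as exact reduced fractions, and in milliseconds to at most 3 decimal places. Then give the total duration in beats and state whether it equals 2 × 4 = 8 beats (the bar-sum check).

1) 0.0ms=0b +1363.636ms=3b
2) 1363.636ms=3b +454.545ms=1b
3) 1818.182ms=4b +909.091ms=2b
4) 2727.273ms=6b +909.091ms=2b
Σ=8b of 8 (132bpm 4/4) — PASS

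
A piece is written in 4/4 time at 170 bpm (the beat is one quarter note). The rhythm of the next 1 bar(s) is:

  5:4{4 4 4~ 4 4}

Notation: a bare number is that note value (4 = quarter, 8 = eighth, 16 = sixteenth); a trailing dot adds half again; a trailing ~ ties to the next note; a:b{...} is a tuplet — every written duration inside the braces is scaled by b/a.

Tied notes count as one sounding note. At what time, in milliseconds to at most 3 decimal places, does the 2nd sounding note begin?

note 2 onset = 4/5b = 282.353ms

1. 0.0ms @ 0 + 282.353ms (4/5)
2. 282.353ms @ 4/5 + 282.353ms (4/5)
3. 564.706ms @ 8/5 + 564.706ms (8/5)
4. 1129.412ms @ 16/5 + 282.353ms (4/5)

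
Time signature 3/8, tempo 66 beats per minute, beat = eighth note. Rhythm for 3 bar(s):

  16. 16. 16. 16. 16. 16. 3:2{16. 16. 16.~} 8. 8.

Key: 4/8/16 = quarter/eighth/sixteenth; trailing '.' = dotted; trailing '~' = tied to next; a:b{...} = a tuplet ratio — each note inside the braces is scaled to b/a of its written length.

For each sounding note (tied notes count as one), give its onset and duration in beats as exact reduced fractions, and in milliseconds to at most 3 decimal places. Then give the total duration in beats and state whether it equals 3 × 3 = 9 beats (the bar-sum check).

1) 0.0ms=0b +681.818ms=3/4b
2) 681.818ms=3/4b +681.818ms=3/4b
3) 1363.636ms=3/2b +681.818ms=3/4b
4) 2045.455ms=9/4b +681.818ms=3/4b
5) 2727.273ms=3b +681.818ms=3/4b
6) 3409.091ms=15/4b +681.818ms=3/4b
7) 4090.909ms=9/2b +454.545ms=1/2b
8) 4545.455ms=5b +454.545ms=1/2b
9) 5000.0ms=11/2b +1818.182ms=2b
10) 6818.182ms=15/2b +1363.636ms=3/2b
Σ=9b of 9 (66bpm 3/8) — PASS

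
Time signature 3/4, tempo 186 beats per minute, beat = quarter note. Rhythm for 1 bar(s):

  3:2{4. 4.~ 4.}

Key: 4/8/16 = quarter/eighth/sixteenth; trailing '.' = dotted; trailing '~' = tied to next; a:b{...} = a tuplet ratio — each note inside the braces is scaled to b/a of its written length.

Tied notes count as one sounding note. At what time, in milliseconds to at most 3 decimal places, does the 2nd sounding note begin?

note 2 onset = 1b = 322.581ms

1. 0.0ms @ 0 + 322.581ms (1)
2. 322.581ms @ 1 + 645.161ms (2)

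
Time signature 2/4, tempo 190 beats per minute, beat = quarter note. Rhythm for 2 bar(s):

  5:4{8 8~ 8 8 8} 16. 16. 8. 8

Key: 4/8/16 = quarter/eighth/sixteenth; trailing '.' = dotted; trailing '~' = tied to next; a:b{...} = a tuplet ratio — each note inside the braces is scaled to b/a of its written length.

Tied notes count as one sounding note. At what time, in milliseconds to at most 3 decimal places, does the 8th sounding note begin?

1. 0.0ms @ 0 + 126.316ms (2/5)
2. 126.316ms @ 2/5 + 252.632ms (4/5)
3. 378.947ms @ 6/5 + 126.316ms (2/5)
4. 505.263ms @ 8/5 + 126.316ms (2/5)
5. 631.579ms @ 2 + 118.421ms (3/8)
6. 750.0ms @ 19/8 + 118.421ms (3/8)
7. 868.421ms @ 11/4 + 236.842ms (3/4)
8. 1105.263ms @ 7/2 + 157.895ms (1/2)

note 8 onset = 7/2b = 1105.263ms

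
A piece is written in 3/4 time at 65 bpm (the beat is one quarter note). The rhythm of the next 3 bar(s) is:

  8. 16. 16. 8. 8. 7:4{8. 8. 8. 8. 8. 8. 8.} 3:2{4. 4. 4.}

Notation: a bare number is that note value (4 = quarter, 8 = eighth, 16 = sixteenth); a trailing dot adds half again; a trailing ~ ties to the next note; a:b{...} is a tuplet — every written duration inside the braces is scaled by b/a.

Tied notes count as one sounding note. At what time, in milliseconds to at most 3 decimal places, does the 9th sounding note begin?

note 9 onset = 30/7b = 3956.044ms

1. 0.0ms @ 0 + 692.308ms (3/4)
2. 692.308ms @ 3/4 + 346.154ms (3/8)
3. 1038.462ms @ 9/8 + 346.154ms (3/8)
4. 1384.615ms @ 3/2 + 692.308ms (3/4)
5. 2076.923ms @ 9/4 + 692.308ms (3/4)
6. 2769.231ms @ 3 + 395.604ms (3/7)
7. 3164.835ms @ 24/7 + 395.604ms (3/7)
8. 3560.44ms @ 27/7 + 395.604ms (3/7)
9. 3956.044ms @ 30/7 + 395.604ms (3/7)
10. 4351.648ms @ 33/7 + 395.604ms (3/7)
11. 4747.253ms @ 36/7 + 395.604ms (3/7)
12. 5142.857ms @ 39/7 + 395.604ms (3/7)
13. 5538.462ms @ 6 + 923.077ms (1)
14. 6461.538ms @ 7 + 923.077ms (1)
15. 7384.615ms @ 8 + 923.077ms (1)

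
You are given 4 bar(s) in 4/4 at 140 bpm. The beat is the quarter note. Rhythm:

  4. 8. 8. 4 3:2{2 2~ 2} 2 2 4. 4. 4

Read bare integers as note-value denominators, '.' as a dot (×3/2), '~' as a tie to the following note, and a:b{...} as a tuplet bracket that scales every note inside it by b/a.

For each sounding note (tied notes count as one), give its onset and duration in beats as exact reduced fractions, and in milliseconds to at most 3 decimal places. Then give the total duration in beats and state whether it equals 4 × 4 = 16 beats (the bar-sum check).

1) 0.0ms=0b +642.857ms=3/2b
2) 642.857ms=3/2b +321.429ms=3/4b
3) 964.286ms=9/4b +321.429ms=3/4b
4) 1285.714ms=3b +428.571ms=1b
5) 1714.286ms=4b +571.429ms=4/3b
6) 2285.714ms=16/3b +1142.857ms=8/3b
7) 3428.571ms=8b +857.143ms=2b
8) 4285.714ms=10b +857.143ms=2b
9) 5142.857ms=12b +642.857ms=3/2b
10) 5785.714ms=27/2b +642.857ms=3/2b
11) 6428.571ms=15b +428.571ms=1b
Σ=16b of 16 (140bpm 4/4) — PASS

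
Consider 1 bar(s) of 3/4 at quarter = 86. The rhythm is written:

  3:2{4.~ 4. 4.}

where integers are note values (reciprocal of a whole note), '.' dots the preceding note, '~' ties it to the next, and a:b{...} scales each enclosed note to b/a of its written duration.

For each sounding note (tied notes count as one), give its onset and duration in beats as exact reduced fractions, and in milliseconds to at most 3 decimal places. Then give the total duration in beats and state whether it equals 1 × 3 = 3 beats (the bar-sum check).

1) 0.0ms=0b +1395.349ms=2b
2) 1395.349ms=2b +697.674ms=1b
Σ=3b of 3 (86bpm 3/4) — PASS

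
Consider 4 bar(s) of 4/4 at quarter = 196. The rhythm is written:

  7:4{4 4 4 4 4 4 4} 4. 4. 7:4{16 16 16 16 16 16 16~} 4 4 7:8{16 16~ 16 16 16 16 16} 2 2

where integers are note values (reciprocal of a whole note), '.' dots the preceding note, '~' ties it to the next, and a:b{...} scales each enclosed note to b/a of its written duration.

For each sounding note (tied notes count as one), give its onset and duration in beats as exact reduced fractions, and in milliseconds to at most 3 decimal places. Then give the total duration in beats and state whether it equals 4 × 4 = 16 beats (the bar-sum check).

1) 0.0ms=0b +174.927ms=4/7b
2) 174.927ms=4/7b +174.927ms=4/7b
3) 349.854ms=8/7b +174.927ms=4/7b
4) 524.781ms=12/7b +174.927ms=4/7b
5) 699.708ms=16/7b +174.927ms=4/7b
6) 874.636ms=20/7b +174.927ms=4/7b
7) 1049.563ms=24/7b +174.927ms=4/7b
8) 1224.49ms=4b +459.184ms=3/2b
9) 1683.673ms=11/2b +459.184ms=3/2b
10) 2142.857ms=7b +43.732ms=1/7b
11) 2186.589ms=50/7b +43.732ms=1/7b
12) 2230.321ms=51/7b +43.732ms=1/7b
13) 2274.052ms=52/7b +43.732ms=1/7b
14) 2317.784ms=53/7b +43.732ms=1/7b
15) 2361.516ms=54/7b +43.732ms=1/7b
16) 2405.248ms=55/7b +349.854ms=8/7b
17) 2755.102ms=9b +306.122ms=1b
18) 3061.224ms=10b +87.464ms=2/7b
19) 3148.688ms=72/7b +174.927ms=4/7b
20) 3323.615ms=76/7b +87.464ms=2/7b
21) 3411.079ms=78/7b +87.464ms=2/7b
22) 3498.542ms=80/7b +87.464ms=2/7b
23) 3586.006ms=82/7b +87.464ms=2/7b
24) 3673.469ms=12b +612.245ms=2b
25) 4285.714ms=14b +612.245ms=2b
Σ=16b of 16 (196bpm 4/4) — PASS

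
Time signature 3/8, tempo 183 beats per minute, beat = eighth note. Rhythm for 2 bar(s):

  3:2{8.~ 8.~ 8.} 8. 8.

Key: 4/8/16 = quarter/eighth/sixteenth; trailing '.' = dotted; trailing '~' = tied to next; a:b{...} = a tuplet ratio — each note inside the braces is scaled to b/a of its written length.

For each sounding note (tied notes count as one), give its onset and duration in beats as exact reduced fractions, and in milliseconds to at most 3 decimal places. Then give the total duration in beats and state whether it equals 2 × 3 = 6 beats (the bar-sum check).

1) 0.0ms=0b +983.607ms=3b
2) 983.607ms=3b +491.803ms=3/2b
3) 1475.41ms=9/2b +491.803ms=3/2b
Σ=6b of 6 (183bpm 3/8) — PASS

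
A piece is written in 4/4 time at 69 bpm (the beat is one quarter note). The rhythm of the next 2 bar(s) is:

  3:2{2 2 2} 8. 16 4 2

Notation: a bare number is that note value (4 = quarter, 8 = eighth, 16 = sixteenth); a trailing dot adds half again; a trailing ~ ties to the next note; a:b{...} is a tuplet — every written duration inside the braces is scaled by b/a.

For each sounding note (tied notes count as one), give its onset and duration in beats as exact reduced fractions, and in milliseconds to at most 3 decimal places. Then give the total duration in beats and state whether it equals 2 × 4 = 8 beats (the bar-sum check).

1) 0.0ms=0b +1159.42ms=4/3b
2) 1159.42ms=4/3b +1159.42ms=4/3b
3) 2318.841ms=8/3b +1159.42ms=4/3b
4) 3478.261ms=4b +652.174ms=3/4b
5) 4130.435ms=19/4b +217.391ms=1/4b
6) 4347.826ms=5b +869.565ms=1b
7) 5217.391ms=6b +1739.13ms=2b
Σ=8b of 8 (69bpm 4/4) — PASS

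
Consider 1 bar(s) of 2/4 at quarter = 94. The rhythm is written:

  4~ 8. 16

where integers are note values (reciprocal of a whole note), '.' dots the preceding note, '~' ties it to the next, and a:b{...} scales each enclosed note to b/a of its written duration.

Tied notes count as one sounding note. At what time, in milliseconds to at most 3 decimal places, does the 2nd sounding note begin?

note 2 onset = 7/4b = 1117.021ms

1. 0.0ms @ 0 + 1117.021ms (7/4)
2. 1117.021ms @ 7/4 + 159.574ms (1/4)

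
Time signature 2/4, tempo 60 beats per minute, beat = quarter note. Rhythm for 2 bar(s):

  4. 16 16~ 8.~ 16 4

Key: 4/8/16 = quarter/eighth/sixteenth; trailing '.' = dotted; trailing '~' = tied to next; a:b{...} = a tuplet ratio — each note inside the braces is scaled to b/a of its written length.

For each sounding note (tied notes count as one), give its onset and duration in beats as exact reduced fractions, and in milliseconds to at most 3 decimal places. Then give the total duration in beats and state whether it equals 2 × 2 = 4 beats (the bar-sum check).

1) 0.0ms=0b +1500.0ms=3/2b
2) 1500.0ms=3/2b +250.0ms=1/4b
3) 1750.0ms=7/4b +1250.0ms=5/4b
4) 3000.0ms=3b +1000.0ms=1b
Σ=4b of 4 (60bpm 2/4) — PASS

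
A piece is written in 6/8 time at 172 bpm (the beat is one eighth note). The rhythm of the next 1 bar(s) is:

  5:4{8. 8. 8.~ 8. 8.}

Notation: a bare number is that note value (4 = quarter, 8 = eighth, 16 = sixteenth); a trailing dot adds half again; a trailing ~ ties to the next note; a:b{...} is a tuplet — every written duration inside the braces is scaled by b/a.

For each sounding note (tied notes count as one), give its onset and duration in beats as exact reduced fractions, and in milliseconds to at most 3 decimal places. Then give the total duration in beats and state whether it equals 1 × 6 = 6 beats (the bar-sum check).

1) 0.0ms=0b +418.605ms=6/5b
2) 418.605ms=6/5b +418.605ms=6/5b
3) 837.209ms=12/5b +837.209ms=12/5b
4) 1674.419ms=24/5b +418.605ms=6/5b
Σ=6b of 6 (172bpm 6/8) — PASS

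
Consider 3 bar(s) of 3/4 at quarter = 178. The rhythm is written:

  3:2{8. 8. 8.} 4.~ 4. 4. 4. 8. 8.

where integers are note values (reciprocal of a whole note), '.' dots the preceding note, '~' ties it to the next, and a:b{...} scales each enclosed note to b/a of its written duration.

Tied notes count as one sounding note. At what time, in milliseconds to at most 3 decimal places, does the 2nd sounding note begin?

note 2 onset = 1/2b = 168.539ms

1. 0.0ms @ 0 + 168.539ms (1/2)
2. 168.539ms @ 1/2 + 168.539ms (1/2)
3. 337.079ms @ 1 + 168.539ms (1/2)
4. 505.618ms @ 3/2 + 1011.236ms (3)
5. 1516.854ms @ 9/2 + 505.618ms (3/2)
6. 2022.472ms @ 6 + 505.618ms (3/2)
7. 2528.09ms @ 15/2 + 252.809ms (3/4)
8. 2780.899ms @ 33/4 + 252.809ms (3/4)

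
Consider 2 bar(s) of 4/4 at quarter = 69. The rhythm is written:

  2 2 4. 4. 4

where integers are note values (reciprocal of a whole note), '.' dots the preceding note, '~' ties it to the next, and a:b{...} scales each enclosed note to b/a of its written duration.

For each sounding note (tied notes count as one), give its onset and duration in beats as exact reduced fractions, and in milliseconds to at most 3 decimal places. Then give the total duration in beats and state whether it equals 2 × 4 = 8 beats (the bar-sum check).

1) 0.0ms=0b +1739.13ms=2b
2) 1739.13ms=2b +1739.13ms=2b
3) 3478.261ms=4b +1304.348ms=3/2b
4) 4782.609ms=11/2b +1304.348ms=3/2b
5) 6086.957ms=7b +869.565ms=1b
Σ=8b of 8 (69bpm 4/4) — PASS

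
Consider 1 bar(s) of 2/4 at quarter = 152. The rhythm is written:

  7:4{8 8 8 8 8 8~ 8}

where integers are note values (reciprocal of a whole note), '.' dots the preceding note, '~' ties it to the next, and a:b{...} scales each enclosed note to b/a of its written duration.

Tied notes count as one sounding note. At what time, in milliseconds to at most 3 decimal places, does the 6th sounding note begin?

note 6 onset = 10/7b = 563.91ms

1. 0.0ms @ 0 + 112.782ms (2/7)
2. 112.782ms @ 2/7 + 112.782ms (2/7)
3. 225.564ms @ 4/7 + 112.782ms (2/7)
4. 338.346ms @ 6/7 + 112.782ms (2/7)
5. 451.128ms @ 8/7 + 112.782ms (2/7)
6. 563.91ms @ 10/7 + 225.564ms (4/7)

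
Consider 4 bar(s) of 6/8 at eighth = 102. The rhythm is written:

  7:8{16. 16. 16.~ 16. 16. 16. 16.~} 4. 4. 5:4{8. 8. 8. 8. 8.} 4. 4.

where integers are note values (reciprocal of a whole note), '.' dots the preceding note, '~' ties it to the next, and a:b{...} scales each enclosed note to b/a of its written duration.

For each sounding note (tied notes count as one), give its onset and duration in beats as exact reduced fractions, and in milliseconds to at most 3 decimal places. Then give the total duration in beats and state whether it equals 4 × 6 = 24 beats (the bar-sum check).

1) 0.0ms=0b +504.202ms=6/7b
2) 504.202ms=6/7b +504.202ms=6/7b
3) 1008.403ms=12/7b +1008.403ms=12/7b
4) 2016.807ms=24/7b +504.202ms=6/7b
5) 2521.008ms=30/7b +504.202ms=6/7b
6) 3025.21ms=36/7b +2268.908ms=27/7b
7) 5294.118ms=9b +1764.706ms=3b
8) 7058.824ms=12b +705.882ms=6/5b
9) 7764.706ms=66/5b +705.882ms=6/5b
10) 8470.588ms=72/5b +705.882ms=6/5b
11) 9176.471ms=78/5b +705.882ms=6/5b
12) 9882.353ms=84/5b +705.882ms=6/5b
13) 10588.235ms=18b +1764.706ms=3b
14) 12352.941ms=21b +1764.706ms=3b
Σ=24b of 24 (102bpm 6/8) — PASS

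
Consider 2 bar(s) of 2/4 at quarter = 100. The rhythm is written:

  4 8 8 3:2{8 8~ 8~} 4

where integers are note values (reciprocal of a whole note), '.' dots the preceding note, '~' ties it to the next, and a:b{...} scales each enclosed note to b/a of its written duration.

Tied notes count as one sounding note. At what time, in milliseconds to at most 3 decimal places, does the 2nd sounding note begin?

1. 0.0ms @ 0 + 600.0ms (1)
2. 600.0ms @ 1 + 300.0ms (1/2)
3. 900.0ms @ 3/2 + 300.0ms (1/2)
4. 1200.0ms @ 2 + 200.0ms (1/3)
5. 1400.0ms @ 7/3 + 1000.0ms (5/3)

note 2 onset = 1b = 600.0ms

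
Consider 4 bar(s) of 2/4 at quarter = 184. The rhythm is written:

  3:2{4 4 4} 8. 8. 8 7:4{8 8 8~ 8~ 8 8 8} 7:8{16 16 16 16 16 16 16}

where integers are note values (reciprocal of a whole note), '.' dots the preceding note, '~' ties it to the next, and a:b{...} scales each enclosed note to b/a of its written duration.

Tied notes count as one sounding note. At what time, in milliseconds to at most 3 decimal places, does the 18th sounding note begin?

1. 0.0ms @ 0 + 217.391ms (2/3)
2. 217.391ms @ 2/3 + 217.391ms (2/3)
3. 434.783ms @ 4/3 + 217.391ms (2/3)
4. 652.174ms @ 2 + 244.565ms (3/4)
5. 896.739ms @ 11/4 + 244.565ms (3/4)
6. 1141.304ms @ 7/2 + 163.043ms (1/2)
7. 1304.348ms @ 4 + 93.168ms (2/7)
8. 1397.516ms @ 30/7 + 93.168ms (2/7)
9. 1490.683ms @ 32/7 + 279.503ms (6/7)
10. 1770.186ms @ 38/7 + 93.168ms (2/7)
11. 1863.354ms @ 40/7 + 93.168ms (2/7)
12. 1956.522ms @ 6 + 93.168ms (2/7)
13. 2049.689ms @ 44/7 + 93.168ms (2/7)
14. 2142.857ms @ 46/7 + 93.168ms (2/7)
15. 2236.025ms @ 48/7 + 93.168ms (2/7)
16. 2329.193ms @ 50/7 + 93.168ms (2/7)
17. 2422.36ms @ 52/7 + 93.168ms (2/7)
18. 2515.528ms @ 54/7 + 93.168ms (2/7)

note 18 onset = 54/7b = 2515.528ms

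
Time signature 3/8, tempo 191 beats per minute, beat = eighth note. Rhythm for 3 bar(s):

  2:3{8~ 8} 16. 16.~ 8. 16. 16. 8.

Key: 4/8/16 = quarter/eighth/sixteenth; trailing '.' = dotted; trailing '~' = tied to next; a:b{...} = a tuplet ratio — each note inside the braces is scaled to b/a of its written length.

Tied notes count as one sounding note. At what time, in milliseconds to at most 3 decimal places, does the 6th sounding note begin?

note 6 onset = 15/2b = 2356.021ms

1. 0.0ms @ 0 + 942.408ms (3)
2. 942.408ms @ 3 + 235.602ms (3/4)
3. 1178.01ms @ 15/4 + 706.806ms (9/4)
4. 1884.817ms @ 6 + 235.602ms (3/4)
5. 2120.419ms @ 27/4 + 235.602ms (3/4)
6. 2356.021ms @ 15/2 + 471.204ms (3/2)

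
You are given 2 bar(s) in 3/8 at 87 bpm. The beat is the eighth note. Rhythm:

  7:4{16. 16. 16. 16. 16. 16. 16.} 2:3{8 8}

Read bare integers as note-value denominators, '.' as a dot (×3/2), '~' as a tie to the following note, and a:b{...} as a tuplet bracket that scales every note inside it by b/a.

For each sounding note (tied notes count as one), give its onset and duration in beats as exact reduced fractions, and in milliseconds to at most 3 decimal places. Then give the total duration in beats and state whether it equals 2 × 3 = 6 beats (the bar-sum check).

1) 0.0ms=0b +295.567ms=3/7b
2) 295.567ms=3/7b +295.567ms=3/7b
3) 591.133ms=6/7b +295.567ms=3/7b
4) 886.7ms=9/7b +295.567ms=3/7b
5) 1182.266ms=12/7b +295.567ms=3/7b
6) 1477.833ms=15/7b +295.567ms=3/7b
7) 1773.399ms=18/7b +295.567ms=3/7b
8) 2068.966ms=3b +1034.483ms=3/2b
9) 3103.448ms=9/2b +1034.483ms=3/2b
Σ=6b of 6 (87bpm 3/8) — PASS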